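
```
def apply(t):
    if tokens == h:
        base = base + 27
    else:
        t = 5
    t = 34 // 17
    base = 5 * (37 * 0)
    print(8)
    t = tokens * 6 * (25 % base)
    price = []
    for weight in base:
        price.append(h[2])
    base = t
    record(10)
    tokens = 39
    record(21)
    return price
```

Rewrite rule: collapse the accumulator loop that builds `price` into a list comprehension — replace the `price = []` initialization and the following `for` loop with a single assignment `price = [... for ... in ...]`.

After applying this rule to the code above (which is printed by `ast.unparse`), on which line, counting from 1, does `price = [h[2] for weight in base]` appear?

10

Transformed code:
def apply(t):
    if tokens == h:
        base = base + 27
    else:
        t = 5
    t = 34 // 17
    base = 5 * (37 * 0)
    print(8)
    t = tokens * 6 * (25 % base)
    price = [h[2] for weight in base]
    base = t
    record(10)
    tokens = 39
    record(21)
    return price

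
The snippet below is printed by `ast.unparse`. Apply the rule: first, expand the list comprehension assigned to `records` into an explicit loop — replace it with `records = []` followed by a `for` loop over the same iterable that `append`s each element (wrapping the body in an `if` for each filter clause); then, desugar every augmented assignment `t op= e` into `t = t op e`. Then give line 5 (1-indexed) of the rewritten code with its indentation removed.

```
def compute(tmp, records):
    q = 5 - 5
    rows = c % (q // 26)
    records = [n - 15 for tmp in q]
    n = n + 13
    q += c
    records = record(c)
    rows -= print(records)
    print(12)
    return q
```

for tmp in q:

Transformed code:
def compute(tmp, records):
    q = 5 - 5
    rows = c % (q // 26)
    records = []
    for tmp in q:
        records.append(n - 15)
    n = n + 13
    q = q + c
    records = record(c)
    rows = rows - print(records)
    print(12)
    return q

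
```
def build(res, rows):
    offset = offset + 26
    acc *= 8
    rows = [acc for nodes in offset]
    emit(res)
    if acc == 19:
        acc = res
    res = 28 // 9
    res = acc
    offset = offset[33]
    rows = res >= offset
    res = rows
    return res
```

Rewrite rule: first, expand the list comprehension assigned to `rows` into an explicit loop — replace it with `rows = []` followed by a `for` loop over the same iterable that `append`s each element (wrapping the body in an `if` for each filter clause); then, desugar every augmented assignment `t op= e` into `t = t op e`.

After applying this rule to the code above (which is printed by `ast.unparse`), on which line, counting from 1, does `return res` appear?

Transformed code:
def build(res, rows):
    offset = offset + 26
    acc = acc * 8
    rows = []
    for nodes in offset:
        rows.append(acc)
    emit(res)
    if acc == 19:
        acc = res
    res = 28 // 9
    res = acc
    offset = offset[33]
    rows = res >= offset
    res = rows
    return res

15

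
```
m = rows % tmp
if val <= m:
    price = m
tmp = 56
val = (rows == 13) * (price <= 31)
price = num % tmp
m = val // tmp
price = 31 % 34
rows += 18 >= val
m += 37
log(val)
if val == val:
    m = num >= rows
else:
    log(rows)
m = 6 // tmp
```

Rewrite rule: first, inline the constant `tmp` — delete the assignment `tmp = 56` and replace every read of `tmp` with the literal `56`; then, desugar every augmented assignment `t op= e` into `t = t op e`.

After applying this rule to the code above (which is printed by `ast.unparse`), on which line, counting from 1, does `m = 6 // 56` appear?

Transformed code:
m = rows % 56
if val <= m:
    price = m
val = (rows == 13) * (price <= 31)
price = num % 56
m = val // 56
price = 31 % 34
rows = rows + (18 >= val)
m = m + 37
log(val)
if val == val:
    m = num >= rows
else:
    log(rows)
m = 6 // 56

15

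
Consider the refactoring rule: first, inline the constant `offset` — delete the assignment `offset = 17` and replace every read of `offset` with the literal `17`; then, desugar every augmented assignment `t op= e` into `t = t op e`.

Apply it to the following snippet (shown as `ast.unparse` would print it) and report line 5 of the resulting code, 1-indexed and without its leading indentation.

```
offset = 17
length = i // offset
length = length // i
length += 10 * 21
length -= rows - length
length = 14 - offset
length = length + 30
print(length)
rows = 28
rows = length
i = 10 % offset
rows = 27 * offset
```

length = 14 - 17

Transformed code:
length = i // 17
length = length // i
length = length + 10 * 21
length = length - (rows - length)
length = 14 - 17
length = length + 30
print(length)
rows = 28
rows = length
i = 10 % 17
rows = 27 * 17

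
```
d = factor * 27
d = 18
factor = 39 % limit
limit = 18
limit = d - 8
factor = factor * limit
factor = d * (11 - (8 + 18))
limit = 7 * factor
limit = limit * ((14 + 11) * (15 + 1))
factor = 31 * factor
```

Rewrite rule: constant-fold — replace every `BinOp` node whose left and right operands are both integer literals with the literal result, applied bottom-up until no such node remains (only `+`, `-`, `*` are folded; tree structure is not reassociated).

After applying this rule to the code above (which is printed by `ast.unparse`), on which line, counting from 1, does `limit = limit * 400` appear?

Transformed code:
d = factor * 27
d = 18
factor = 39 % limit
limit = 18
limit = d - 8
factor = factor * limit
factor = d * -15
limit = 7 * factor
limit = limit * 400
factor = 31 * factor

9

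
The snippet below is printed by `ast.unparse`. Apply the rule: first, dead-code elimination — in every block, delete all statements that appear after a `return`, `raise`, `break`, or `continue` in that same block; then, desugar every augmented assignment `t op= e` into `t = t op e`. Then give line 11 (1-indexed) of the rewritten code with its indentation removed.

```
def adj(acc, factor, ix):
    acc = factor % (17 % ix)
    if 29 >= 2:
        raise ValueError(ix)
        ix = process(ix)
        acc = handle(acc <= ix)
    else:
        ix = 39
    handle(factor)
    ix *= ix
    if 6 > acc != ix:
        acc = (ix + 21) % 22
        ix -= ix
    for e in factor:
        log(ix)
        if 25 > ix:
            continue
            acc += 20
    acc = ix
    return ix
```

Transformed code:
def adj(acc, factor, ix):
    acc = factor % (17 % ix)
    if 29 >= 2:
        raise ValueError(ix)
    else:
        ix = 39
    handle(factor)
    ix = ix * ix
    if 6 > acc != ix:
        acc = (ix + 21) % 22
        ix = ix - ix
    for e in factor:
        log(ix)
        if 25 > ix:
            continue
    acc = ix
    return ix

ix = ix - ix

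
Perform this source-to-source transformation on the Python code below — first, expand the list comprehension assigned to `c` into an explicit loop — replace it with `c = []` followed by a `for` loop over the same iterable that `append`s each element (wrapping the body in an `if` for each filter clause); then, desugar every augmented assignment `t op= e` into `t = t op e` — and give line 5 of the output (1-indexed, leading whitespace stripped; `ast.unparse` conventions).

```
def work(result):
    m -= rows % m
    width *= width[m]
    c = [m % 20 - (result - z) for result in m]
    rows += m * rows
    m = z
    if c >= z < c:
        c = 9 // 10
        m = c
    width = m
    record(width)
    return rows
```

for result in m:

Transformed code:
def work(result):
    m = m - rows % m
    width = width * width[m]
    c = []
    for result in m:
        c.append(m % 20 - (result - z))
    rows = rows + m * rows
    m = z
    if c >= z < c:
        c = 9 // 10
        m = c
    width = m
    record(width)
    return rows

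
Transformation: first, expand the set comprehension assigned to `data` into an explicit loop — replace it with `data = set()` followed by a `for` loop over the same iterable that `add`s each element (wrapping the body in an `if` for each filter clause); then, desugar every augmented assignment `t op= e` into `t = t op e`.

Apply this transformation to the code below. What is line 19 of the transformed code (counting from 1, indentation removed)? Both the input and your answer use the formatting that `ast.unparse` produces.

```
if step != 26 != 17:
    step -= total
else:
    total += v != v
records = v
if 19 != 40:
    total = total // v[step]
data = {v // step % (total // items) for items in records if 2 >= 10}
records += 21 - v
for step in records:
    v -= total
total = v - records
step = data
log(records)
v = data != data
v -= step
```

Transformed code:
if step != 26 != 17:
    step = step - total
else:
    total = total + (v != v)
records = v
if 19 != 40:
    total = total // v[step]
data = set()
for items in records:
    if 2 >= 10:
        data.add(v // step % (total // items))
records = records + (21 - v)
for step in records:
    v = v - total
total = v - records
step = data
log(records)
v = data != data
v = v - step

v = v - step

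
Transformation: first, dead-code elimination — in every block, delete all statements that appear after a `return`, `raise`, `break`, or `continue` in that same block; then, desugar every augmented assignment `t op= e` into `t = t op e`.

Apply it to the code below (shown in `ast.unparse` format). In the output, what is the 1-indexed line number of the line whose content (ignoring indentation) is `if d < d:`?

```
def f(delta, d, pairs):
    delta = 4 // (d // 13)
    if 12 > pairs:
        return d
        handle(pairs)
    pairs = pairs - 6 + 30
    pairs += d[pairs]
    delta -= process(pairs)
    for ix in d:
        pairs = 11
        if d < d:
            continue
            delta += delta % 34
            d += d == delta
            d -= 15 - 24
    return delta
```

10

Transformed code:
def f(delta, d, pairs):
    delta = 4 // (d // 13)
    if 12 > pairs:
        return d
    pairs = pairs - 6 + 30
    pairs = pairs + d[pairs]
    delta = delta - process(pairs)
    for ix in d:
        pairs = 11
        if d < d:
            continue
    return delta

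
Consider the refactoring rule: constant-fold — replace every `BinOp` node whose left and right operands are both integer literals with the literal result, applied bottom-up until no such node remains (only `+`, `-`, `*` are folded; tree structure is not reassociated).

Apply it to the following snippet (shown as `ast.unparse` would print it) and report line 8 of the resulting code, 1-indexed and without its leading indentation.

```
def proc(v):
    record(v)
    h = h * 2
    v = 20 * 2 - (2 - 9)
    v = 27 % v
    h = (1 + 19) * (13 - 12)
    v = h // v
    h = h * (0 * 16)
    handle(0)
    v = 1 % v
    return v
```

Transformed code:
def proc(v):
    record(v)
    h = h * 2
    v = 47
    v = 27 % v
    h = 20
    v = h // v
    h = h * 0
    handle(0)
    v = 1 % v
    return v

h = h * 0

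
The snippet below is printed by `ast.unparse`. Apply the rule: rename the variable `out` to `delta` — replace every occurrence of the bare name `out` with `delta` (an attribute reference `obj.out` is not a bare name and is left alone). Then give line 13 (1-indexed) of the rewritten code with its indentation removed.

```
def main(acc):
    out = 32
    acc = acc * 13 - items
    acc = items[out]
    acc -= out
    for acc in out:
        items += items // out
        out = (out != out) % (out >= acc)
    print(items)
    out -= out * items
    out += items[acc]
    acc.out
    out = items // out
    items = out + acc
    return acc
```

delta = items // delta

Transformed code:
def main(acc):
    delta = 32
    acc = acc * 13 - items
    acc = items[delta]
    acc -= delta
    for acc in delta:
        items += items // delta
        delta = (delta != delta) % (delta >= acc)
    print(items)
    delta -= delta * items
    delta += items[acc]
    acc.out
    delta = items // delta
    items = delta + acc
    return acc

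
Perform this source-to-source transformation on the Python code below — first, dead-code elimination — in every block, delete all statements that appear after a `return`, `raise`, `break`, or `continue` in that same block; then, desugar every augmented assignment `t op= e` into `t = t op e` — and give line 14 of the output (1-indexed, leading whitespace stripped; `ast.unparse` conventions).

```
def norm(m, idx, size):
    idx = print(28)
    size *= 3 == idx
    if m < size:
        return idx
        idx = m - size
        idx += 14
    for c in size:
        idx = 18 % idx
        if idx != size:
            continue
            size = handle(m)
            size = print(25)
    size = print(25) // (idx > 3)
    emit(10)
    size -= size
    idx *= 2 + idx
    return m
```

return m

Transformed code:
def norm(m, idx, size):
    idx = print(28)
    size = size * (3 == idx)
    if m < size:
        return idx
    for c in size:
        idx = 18 % idx
        if idx != size:
            continue
    size = print(25) // (idx > 3)
    emit(10)
    size = size - size
    idx = idx * (2 + idx)
    return m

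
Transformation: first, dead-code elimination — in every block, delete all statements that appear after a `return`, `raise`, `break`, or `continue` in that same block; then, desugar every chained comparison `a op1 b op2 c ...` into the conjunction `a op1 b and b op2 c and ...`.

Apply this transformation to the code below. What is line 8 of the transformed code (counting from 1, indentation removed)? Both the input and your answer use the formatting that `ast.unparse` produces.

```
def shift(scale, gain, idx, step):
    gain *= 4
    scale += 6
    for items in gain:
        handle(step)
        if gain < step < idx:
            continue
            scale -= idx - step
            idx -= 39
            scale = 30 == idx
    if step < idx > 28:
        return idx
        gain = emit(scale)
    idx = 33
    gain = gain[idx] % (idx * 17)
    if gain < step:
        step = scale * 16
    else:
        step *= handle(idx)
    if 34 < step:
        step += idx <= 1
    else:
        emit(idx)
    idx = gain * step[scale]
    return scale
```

Transformed code:
def shift(scale, gain, idx, step):
    gain *= 4
    scale += 6
    for items in gain:
        handle(step)
        if gain < step and step < idx:
            continue
    if step < idx and idx > 28:
        return idx
    idx = 33
    gain = gain[idx] % (idx * 17)
    if gain < step:
        step = scale * 16
    else:
        step *= handle(idx)
    if 34 < step:
        step += idx <= 1
    else:
        emit(idx)
    idx = gain * step[scale]
    return scale

if step < idx and idx > 28:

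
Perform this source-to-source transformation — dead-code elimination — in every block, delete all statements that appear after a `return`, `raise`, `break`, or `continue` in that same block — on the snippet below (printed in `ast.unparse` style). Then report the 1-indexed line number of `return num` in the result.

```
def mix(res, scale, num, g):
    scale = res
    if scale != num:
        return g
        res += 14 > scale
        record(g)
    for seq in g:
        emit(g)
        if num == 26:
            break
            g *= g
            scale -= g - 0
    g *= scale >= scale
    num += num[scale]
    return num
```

11

Transformed code:
def mix(res, scale, num, g):
    scale = res
    if scale != num:
        return g
    for seq in g:
        emit(g)
        if num == 26:
            break
    g *= scale >= scale
    num += num[scale]
    return num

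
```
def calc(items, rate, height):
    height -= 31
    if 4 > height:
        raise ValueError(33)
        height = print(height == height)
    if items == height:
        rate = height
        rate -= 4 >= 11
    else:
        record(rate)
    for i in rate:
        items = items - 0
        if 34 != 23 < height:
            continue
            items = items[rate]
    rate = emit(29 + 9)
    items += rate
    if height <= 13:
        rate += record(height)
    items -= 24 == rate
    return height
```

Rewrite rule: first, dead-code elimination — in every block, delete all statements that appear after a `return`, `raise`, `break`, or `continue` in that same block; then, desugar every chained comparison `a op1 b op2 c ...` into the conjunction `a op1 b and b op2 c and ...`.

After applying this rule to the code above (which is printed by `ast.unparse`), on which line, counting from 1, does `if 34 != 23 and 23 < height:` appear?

Transformed code:
def calc(items, rate, height):
    height -= 31
    if 4 > height:
        raise ValueError(33)
    if items == height:
        rate = height
        rate -= 4 >= 11
    else:
        record(rate)
    for i in rate:
        items = items - 0
        if 34 != 23 and 23 < height:
            continue
    rate = emit(29 + 9)
    items += rate
    if height <= 13:
        rate += record(height)
    items -= 24 == rate
    return height

12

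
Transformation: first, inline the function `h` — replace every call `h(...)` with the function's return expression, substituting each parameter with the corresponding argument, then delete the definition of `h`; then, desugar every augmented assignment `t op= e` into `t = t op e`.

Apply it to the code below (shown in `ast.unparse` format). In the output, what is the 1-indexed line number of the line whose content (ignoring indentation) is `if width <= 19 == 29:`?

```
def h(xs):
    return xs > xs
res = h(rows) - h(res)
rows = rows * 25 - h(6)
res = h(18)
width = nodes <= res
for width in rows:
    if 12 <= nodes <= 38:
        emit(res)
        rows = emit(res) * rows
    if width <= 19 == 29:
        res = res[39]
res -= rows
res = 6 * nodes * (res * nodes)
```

9

Transformed code:
res = (rows > rows) - (res > res)
rows = rows * 25 - (6 > 6)
res = 18 > 18
width = nodes <= res
for width in rows:
    if 12 <= nodes <= 38:
        emit(res)
        rows = emit(res) * rows
    if width <= 19 == 29:
        res = res[39]
res = res - rows
res = 6 * nodes * (res * nodes)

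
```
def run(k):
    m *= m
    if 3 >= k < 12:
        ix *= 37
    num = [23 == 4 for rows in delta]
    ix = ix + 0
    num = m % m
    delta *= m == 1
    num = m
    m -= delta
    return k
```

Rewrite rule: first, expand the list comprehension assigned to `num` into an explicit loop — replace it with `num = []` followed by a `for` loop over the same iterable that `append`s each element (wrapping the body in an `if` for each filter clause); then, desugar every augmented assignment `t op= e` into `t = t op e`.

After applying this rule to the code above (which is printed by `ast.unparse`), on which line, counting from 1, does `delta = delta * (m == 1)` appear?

10

Transformed code:
def run(k):
    m = m * m
    if 3 >= k < 12:
        ix = ix * 37
    num = []
    for rows in delta:
        num.append(23 == 4)
    ix = ix + 0
    num = m % m
    delta = delta * (m == 1)
    num = m
    m = m - delta
    return k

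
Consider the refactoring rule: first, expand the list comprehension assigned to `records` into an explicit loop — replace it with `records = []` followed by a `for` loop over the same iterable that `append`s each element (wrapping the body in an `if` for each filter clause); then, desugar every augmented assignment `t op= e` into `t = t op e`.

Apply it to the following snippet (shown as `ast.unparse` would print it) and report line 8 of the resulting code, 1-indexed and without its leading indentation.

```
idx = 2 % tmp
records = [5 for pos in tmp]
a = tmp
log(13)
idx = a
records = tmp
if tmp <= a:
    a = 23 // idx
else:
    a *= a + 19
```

Transformed code:
idx = 2 % tmp
records = []
for pos in tmp:
    records.append(5)
a = tmp
log(13)
idx = a
records = tmp
if tmp <= a:
    a = 23 // idx
else:
    a = a * (a + 19)

records = tmp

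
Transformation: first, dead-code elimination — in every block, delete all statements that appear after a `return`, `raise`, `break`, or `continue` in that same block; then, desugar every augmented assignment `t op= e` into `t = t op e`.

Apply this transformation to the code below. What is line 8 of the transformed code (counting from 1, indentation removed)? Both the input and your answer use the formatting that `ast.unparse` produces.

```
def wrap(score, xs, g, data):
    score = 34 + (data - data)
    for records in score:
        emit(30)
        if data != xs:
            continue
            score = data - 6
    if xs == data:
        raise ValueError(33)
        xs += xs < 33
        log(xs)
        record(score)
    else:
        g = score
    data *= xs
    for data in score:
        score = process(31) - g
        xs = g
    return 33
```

raise ValueError(33)

Transformed code:
def wrap(score, xs, g, data):
    score = 34 + (data - data)
    for records in score:
        emit(30)
        if data != xs:
            continue
    if xs == data:
        raise ValueError(33)
    else:
        g = score
    data = data * xs
    for data in score:
        score = process(31) - g
        xs = g
    return 33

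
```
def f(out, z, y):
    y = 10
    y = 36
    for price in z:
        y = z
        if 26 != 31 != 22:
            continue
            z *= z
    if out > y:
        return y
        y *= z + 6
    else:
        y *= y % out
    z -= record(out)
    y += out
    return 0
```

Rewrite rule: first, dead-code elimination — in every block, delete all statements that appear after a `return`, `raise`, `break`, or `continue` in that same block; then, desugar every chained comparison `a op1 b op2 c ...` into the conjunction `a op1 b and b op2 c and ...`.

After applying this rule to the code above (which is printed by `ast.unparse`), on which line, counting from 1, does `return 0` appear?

Transformed code:
def f(out, z, y):
    y = 10
    y = 36
    for price in z:
        y = z
        if 26 != 31 and 31 != 22:
            continue
    if out > y:
        return y
    else:
        y *= y % out
    z -= record(out)
    y += out
    return 0

14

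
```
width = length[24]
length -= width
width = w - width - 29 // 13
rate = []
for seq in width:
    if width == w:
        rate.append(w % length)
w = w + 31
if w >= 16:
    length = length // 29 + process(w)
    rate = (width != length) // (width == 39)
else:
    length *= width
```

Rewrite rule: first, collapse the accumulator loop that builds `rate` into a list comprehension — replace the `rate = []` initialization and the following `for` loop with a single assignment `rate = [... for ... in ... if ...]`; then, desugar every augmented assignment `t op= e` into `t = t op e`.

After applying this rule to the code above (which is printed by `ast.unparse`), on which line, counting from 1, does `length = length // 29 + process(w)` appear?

7

Transformed code:
width = length[24]
length = length - width
width = w - width - 29 // 13
rate = [w % length for seq in width if width == w]
w = w + 31
if w >= 16:
    length = length // 29 + process(w)
    rate = (width != length) // (width == 39)
else:
    length = length * width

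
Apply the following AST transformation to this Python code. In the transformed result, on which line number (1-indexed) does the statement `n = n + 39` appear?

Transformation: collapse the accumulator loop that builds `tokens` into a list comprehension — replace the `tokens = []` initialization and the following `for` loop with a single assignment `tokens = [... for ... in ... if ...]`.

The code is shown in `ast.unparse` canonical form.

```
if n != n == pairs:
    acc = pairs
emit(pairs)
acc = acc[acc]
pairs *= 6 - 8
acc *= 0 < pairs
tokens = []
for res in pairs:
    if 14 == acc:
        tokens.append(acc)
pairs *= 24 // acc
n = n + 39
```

9

Transformed code:
if n != n == pairs:
    acc = pairs
emit(pairs)
acc = acc[acc]
pairs *= 6 - 8
acc *= 0 < pairs
tokens = [acc for res in pairs if 14 == acc]
pairs *= 24 // acc
n = n + 39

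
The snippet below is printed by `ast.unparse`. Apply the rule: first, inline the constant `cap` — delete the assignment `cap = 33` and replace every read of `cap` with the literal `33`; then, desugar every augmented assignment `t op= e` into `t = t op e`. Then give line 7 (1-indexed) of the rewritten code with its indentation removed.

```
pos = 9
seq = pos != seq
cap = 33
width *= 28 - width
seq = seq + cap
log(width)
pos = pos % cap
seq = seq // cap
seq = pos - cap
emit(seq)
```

seq = seq // 33

Transformed code:
pos = 9
seq = pos != seq
width = width * (28 - width)
seq = seq + 33
log(width)
pos = pos % 33
seq = seq // 33
seq = pos - 33
emit(seq)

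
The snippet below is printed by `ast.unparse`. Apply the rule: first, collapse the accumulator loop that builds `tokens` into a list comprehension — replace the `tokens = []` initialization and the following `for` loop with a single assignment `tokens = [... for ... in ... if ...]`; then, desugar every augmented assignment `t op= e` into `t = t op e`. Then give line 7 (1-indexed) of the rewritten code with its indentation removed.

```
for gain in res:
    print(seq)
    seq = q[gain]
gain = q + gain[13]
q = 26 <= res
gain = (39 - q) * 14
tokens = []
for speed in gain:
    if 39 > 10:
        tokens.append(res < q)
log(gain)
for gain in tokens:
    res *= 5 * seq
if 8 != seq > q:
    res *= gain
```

Transformed code:
for gain in res:
    print(seq)
    seq = q[gain]
gain = q + gain[13]
q = 26 <= res
gain = (39 - q) * 14
tokens = [res < q for speed in gain if 39 > 10]
log(gain)
for gain in tokens:
    res = res * (5 * seq)
if 8 != seq > q:
    res = res * gain

tokens = [res < q for speed in gain if 39 > 10]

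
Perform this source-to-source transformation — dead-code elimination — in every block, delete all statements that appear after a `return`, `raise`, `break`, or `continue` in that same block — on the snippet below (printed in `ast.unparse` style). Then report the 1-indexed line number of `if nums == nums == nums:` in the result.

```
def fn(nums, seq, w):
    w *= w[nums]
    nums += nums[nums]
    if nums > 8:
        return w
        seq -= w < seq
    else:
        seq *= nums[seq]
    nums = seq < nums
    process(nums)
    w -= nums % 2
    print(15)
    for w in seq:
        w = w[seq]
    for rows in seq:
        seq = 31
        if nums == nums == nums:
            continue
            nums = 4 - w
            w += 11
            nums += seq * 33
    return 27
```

Transformed code:
def fn(nums, seq, w):
    w *= w[nums]
    nums += nums[nums]
    if nums > 8:
        return w
    else:
        seq *= nums[seq]
    nums = seq < nums
    process(nums)
    w -= nums % 2
    print(15)
    for w in seq:
        w = w[seq]
    for rows in seq:
        seq = 31
        if nums == nums == nums:
            continue
    return 27

16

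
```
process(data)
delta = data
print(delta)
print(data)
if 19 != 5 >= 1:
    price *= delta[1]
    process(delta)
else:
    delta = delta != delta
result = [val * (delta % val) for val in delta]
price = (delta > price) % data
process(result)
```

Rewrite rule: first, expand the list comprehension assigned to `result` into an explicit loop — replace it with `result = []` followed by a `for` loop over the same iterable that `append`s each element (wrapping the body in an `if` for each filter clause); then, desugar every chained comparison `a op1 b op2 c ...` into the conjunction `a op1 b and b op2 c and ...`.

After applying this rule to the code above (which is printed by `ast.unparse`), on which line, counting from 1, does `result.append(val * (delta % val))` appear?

12

Transformed code:
process(data)
delta = data
print(delta)
print(data)
if 19 != 5 and 5 >= 1:
    price *= delta[1]
    process(delta)
else:
    delta = delta != delta
result = []
for val in delta:
    result.append(val * (delta % val))
price = (delta > price) % data
process(result)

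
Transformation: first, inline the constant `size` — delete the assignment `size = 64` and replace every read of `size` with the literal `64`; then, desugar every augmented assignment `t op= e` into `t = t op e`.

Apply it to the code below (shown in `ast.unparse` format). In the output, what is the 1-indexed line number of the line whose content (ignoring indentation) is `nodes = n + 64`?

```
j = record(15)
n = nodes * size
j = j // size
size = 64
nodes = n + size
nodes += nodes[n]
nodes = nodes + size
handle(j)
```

4

Transformed code:
j = record(15)
n = nodes * 64
j = j // 64
nodes = n + 64
nodes = nodes + nodes[n]
nodes = nodes + 64
handle(j)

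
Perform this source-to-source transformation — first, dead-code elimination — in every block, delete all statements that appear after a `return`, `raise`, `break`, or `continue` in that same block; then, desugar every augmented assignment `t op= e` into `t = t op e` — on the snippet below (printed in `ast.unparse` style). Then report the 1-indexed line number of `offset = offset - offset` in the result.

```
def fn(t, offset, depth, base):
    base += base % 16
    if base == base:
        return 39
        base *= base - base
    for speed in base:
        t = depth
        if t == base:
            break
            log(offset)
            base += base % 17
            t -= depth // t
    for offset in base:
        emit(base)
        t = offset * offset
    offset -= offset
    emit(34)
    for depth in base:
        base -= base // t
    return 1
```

Transformed code:
def fn(t, offset, depth, base):
    base = base + base % 16
    if base == base:
        return 39
    for speed in base:
        t = depth
        if t == base:
            break
    for offset in base:
        emit(base)
        t = offset * offset
    offset = offset - offset
    emit(34)
    for depth in base:
        base = base - base // t
    return 1

12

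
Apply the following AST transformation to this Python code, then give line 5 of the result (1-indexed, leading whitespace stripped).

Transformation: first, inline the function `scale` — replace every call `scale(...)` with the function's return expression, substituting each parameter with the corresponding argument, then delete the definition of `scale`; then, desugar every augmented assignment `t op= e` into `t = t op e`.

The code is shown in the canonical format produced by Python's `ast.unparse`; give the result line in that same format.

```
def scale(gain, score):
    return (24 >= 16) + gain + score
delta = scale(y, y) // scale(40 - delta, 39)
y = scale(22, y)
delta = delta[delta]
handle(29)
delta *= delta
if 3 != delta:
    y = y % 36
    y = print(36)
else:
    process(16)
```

delta = delta * delta

Transformed code:
delta = ((24 >= 16) + y + y) // ((24 >= 16) + (40 - delta) + 39)
y = (24 >= 16) + 22 + y
delta = delta[delta]
handle(29)
delta = delta * delta
if 3 != delta:
    y = y % 36
    y = print(36)
else:
    process(16)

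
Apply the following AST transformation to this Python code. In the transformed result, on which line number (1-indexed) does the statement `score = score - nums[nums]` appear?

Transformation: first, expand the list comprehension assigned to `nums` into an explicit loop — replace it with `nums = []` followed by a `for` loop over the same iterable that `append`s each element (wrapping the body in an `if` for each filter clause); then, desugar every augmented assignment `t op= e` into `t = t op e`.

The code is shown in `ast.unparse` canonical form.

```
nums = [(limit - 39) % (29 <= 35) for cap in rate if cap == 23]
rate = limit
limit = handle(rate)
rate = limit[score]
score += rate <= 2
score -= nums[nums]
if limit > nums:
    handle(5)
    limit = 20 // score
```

Transformed code:
nums = []
for cap in rate:
    if cap == 23:
        nums.append((limit - 39) % (29 <= 35))
rate = limit
limit = handle(rate)
rate = limit[score]
score = score + (rate <= 2)
score = score - nums[nums]
if limit > nums:
    handle(5)
    limit = 20 // score

9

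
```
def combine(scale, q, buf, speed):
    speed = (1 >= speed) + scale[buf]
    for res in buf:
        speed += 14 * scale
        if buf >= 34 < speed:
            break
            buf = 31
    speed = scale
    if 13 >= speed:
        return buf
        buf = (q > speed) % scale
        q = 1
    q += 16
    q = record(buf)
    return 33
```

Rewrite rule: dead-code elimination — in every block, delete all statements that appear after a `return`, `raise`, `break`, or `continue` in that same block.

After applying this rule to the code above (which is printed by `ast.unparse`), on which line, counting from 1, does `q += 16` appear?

Transformed code:
def combine(scale, q, buf, speed):
    speed = (1 >= speed) + scale[buf]
    for res in buf:
        speed += 14 * scale
        if buf >= 34 < speed:
            break
    speed = scale
    if 13 >= speed:
        return buf
    q += 16
    q = record(buf)
    return 33

10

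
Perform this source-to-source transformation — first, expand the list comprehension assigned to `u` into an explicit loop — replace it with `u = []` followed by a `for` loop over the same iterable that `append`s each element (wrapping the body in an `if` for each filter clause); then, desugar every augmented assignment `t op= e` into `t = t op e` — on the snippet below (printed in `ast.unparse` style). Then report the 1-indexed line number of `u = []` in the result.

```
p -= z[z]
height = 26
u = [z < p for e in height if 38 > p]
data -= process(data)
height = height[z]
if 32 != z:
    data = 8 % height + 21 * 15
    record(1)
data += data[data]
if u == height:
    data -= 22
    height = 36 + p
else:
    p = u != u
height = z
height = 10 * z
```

3

Transformed code:
p = p - z[z]
height = 26
u = []
for e in height:
    if 38 > p:
        u.append(z < p)
data = data - process(data)
height = height[z]
if 32 != z:
    data = 8 % height + 21 * 15
    record(1)
data = data + data[data]
if u == height:
    data = data - 22
    height = 36 + p
else:
    p = u != u
height = z
height = 10 * z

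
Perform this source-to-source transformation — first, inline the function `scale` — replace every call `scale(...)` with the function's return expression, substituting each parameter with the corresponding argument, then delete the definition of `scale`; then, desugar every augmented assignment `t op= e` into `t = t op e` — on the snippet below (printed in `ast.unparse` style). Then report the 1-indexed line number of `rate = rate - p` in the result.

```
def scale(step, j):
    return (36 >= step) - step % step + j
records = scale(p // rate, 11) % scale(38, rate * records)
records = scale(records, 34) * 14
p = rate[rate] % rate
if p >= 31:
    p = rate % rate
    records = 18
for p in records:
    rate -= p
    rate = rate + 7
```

8

Transformed code:
records = ((36 >= p // rate) - p // rate % (p // rate) + 11) % ((36 >= 38) - 38 % 38 + rate * records)
records = ((36 >= records) - records % records + 34) * 14
p = rate[rate] % rate
if p >= 31:
    p = rate % rate
    records = 18
for p in records:
    rate = rate - p
    rate = rate + 7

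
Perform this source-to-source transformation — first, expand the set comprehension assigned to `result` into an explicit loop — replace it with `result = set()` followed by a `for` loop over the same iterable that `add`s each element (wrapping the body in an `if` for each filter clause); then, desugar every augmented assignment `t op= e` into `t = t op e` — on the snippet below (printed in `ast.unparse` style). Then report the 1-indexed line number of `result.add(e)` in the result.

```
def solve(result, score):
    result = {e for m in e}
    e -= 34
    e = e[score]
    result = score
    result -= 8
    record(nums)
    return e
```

Transformed code:
def solve(result, score):
    result = set()
    for m in e:
        result.add(e)
    e = e - 34
    e = e[score]
    result = score
    result = result - 8
    record(nums)
    return e

4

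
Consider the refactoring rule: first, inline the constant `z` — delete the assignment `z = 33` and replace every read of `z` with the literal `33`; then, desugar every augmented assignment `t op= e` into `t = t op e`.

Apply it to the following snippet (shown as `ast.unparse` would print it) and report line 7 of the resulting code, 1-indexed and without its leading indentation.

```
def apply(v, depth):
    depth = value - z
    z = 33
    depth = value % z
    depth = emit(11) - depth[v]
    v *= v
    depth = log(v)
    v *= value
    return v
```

v = v * value

Transformed code:
def apply(v, depth):
    depth = value - 33
    depth = value % 33
    depth = emit(11) - depth[v]
    v = v * v
    depth = log(v)
    v = v * value
    return v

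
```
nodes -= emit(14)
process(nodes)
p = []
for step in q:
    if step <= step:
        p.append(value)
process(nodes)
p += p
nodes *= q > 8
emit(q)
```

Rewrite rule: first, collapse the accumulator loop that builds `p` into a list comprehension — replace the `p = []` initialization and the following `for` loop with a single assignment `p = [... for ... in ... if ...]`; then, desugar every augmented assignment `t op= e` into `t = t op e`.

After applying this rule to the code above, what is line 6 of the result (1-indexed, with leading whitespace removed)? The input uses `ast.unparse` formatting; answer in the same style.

nodes = nodes * (q > 8)

Transformed code:
nodes = nodes - emit(14)
process(nodes)
p = [value for step in q if step <= step]
process(nodes)
p = p + p
nodes = nodes * (q > 8)
emit(q)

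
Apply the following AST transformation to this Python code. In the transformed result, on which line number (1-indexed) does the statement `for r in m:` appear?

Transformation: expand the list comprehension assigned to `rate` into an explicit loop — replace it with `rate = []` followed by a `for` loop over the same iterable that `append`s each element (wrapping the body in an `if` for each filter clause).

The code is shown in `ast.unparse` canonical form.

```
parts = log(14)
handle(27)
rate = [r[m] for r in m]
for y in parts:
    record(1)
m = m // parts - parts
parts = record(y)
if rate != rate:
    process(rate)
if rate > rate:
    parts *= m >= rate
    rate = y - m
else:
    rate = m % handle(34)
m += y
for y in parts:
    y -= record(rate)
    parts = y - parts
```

Transformed code:
parts = log(14)
handle(27)
rate = []
for r in m:
    rate.append(r[m])
for y in parts:
    record(1)
m = m // parts - parts
parts = record(y)
if rate != rate:
    process(rate)
if rate > rate:
    parts *= m >= rate
    rate = y - m
else:
    rate = m % handle(34)
m += y
for y in parts:
    y -= record(rate)
    parts = y - parts

4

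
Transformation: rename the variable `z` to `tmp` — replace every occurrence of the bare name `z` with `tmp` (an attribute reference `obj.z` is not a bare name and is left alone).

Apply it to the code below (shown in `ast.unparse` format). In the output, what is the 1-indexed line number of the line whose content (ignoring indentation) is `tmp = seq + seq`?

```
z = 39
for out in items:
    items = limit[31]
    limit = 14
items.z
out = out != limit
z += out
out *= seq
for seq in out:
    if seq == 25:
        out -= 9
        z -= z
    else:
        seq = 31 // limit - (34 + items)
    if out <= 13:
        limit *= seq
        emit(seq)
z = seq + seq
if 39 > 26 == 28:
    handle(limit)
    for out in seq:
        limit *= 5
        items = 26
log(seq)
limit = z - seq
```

Transformed code:
tmp = 39
for out in items:
    items = limit[31]
    limit = 14
items.z
out = out != limit
tmp += out
out *= seq
for seq in out:
    if seq == 25:
        out -= 9
        tmp -= tmp
    else:
        seq = 31 // limit - (34 + items)
    if out <= 13:
        limit *= seq
        emit(seq)
tmp = seq + seq
if 39 > 26 == 28:
    handle(limit)
    for out in seq:
        limit *= 5
        items = 26
log(seq)
limit = tmp - seq

18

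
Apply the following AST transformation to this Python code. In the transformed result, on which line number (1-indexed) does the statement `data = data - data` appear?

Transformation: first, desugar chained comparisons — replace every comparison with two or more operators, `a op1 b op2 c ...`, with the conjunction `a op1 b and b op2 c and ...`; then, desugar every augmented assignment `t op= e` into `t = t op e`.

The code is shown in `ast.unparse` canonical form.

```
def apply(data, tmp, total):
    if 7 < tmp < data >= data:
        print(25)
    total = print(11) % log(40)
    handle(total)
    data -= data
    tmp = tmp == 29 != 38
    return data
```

Transformed code:
def apply(data, tmp, total):
    if 7 < tmp and tmp < data and (data >= data):
        print(25)
    total = print(11) % log(40)
    handle(total)
    data = data - data
    tmp = tmp == 29 and 29 != 38
    return data

6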